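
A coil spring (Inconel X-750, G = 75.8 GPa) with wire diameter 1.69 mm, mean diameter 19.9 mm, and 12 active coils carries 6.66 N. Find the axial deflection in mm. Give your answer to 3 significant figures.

8.15 mm

k = Gd⁴/(8D³N_a) = (75.8×10³)(1.69⁴)/(8·19.9³·12) = 0.81731 N/mm
δ = F/k = 6.66 / 0.81731 = 8.1487 mm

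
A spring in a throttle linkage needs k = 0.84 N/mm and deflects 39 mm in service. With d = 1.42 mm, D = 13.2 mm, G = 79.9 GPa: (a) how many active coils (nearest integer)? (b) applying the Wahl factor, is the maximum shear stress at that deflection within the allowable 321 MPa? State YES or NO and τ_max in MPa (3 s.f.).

(a) 21 coils; (b) NO, τ_max = 445 MPa

N_a = Gd⁴/(8D³k) = (79.9×10³)(1.42⁴)/(8·13.2³·0.84) = 21.02 → N_a = 21
Actual rate k = Gd⁴/(8D³·21) = 0.84075 N/mm
Working load F = kδ = 0.84075·39 = 32.789 N
C = 13.2/1.42 = 9.2958; K_W = (4C−1)/(4C−4)+0.615/C = 1.1566
τ_max = K_W·8FD/(πd³) = 1.1566·384.93 = 445.2 MPa
τ_max > 321 MPa → exceeds allowable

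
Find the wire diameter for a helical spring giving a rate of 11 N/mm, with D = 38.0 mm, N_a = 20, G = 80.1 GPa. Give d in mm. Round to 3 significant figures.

5.89 mm

d = (8D³N_a·k / G)^(1/4) = (8·38.0³·20·11 / (80.1×10³))^0.25
  = (1205.7)^0.25 = 5.8926 mm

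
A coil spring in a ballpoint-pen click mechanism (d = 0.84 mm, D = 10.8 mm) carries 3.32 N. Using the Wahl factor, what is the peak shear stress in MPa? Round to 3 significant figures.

Spring index C = D/d = 10.8/0.84 = 12.8571
K_W = (4C−1)/(4C−4) + 0.615/C = 50.429/47.429 + 0.0478 = 1.1111
τ₀ = 8FD/(πd³) = 8·3.32·10.8/(π·0.84³) = 286.848/1.862 = 154.05 MPa
τ_max = K·τ₀ = 1.1111 × 154.05 = 171.16 MPa

171 MPa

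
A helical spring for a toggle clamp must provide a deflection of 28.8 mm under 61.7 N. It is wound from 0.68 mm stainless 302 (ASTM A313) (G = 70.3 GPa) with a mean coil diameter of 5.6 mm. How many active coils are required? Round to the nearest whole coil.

Required rate k = F/δ = 61.7/28.8 = 2.1424 N/mm
N_a = Gd⁴/(8D³k) = (70.3×10³ × 0.68⁴)/(8 × 5.6³ × 2.1424)
    = 15031.1 / 3009.86 = 4.994 → 5 coils

5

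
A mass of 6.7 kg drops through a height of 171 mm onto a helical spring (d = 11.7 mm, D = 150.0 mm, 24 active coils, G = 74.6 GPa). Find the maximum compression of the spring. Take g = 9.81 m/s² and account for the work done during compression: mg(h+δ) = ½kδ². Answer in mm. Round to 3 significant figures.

k = Gd⁴/(8D³N_a) = (74.6×10³)(11.7⁴)/(8·150.0³·24) = 2.1573 N/mm
W = mg = 6.7 × 9.81 = 65.727 N
½kδ² − Wδ − Wh = 0 → δ = (W + √(W² + 2kWh))/k
δ = (65.727 + √(4320 + 48492.8))/2.1573 = (65.727 + 229.81)/2.1573 = 137 mm

137 mm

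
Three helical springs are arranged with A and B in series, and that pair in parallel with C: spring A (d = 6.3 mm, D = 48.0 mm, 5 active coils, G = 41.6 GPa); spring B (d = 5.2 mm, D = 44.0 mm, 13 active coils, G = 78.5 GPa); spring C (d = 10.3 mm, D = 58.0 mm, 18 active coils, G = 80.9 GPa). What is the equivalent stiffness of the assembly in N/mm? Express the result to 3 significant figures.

36.9 N/mm

k_A = Gd⁴/(8D³N_a) = (41.6×10³)(6.3⁴)/(8·48.0³·5) = 14.814 N/mm
k_B = Gd⁴/(8D³N_a) = (78.5×10³)(5.2⁴)/(8·44.0³·13) = 6.4788 N/mm
k_C = Gd⁴/(8D³N_a) = (80.9×10³)(10.3⁴)/(8·58.0³·18) = 32.408 N/mm
Springs A,B series: k_AB = 1/(1/14.814+1/6.4788) = 4.5075 N/mm; parallel with C: k_eq = 4.5075+32.408 = 36.915 N/mm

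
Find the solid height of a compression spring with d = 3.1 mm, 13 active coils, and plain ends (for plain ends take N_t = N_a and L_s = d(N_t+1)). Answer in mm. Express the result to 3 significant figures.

plain ends: N_t = N_a = 13
L_s = d·(N_t+1) = 3.1 × 14 = 43.4 mm

43.4 mm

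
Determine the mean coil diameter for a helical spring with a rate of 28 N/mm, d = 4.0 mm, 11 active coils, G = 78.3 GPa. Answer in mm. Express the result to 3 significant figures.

D = (Gd⁴/(8N_a·k))^(1/3) = (78.3×10³·4.0⁴/(8·11·28))^(1/3)
  = (8135.06)^(1/3) = 20.1119 mm

20.1 mm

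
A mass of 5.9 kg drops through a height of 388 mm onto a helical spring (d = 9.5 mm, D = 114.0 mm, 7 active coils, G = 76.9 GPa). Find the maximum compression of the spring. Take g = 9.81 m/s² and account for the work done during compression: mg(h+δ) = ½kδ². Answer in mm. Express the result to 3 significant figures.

85.2 mm

k = Gd⁴/(8D³N_a) = (76.9×10³)(9.5⁴)/(8·114.0³·7) = 7.5495 N/mm
W = mg = 5.9 × 9.81 = 57.879 N
½kδ² − Wδ − Wh = 0 → δ = (W + √(W² + 2kWh))/k
δ = (57.879 + √(3350 + 339079))/7.5495 = (57.879 + 585.17)/7.5495 = 85.178 mm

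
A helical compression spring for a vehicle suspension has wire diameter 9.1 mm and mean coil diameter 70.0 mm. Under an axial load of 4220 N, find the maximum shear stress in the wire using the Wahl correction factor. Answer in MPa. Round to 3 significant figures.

Spring index C = D/d = 70.0/9.1 = 7.6923
K_W = (4C−1)/(4C−4) + 0.615/C = 29.769/26.769 + 0.0799 = 1.1920
τ₀ = 8FD/(πd³) = 8·4220·70.0/(π·9.1³) = 2.3632e+06/2367.4 = 998.22 MPa
τ_max = K·τ₀ = 1.1920 × 998.22 = 1189.9 MPa

1190 MPa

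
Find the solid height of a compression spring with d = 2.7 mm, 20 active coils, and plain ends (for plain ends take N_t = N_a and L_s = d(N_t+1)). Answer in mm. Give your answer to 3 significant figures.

56.7 mm

plain ends: N_t = N_a = 20
L_s = d·(N_t+1) = 2.7 × 21 = 56.7 mm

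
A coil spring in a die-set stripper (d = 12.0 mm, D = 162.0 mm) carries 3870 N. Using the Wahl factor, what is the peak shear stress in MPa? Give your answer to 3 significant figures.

1020 MPa

Spring index C = D/d = 162.0/12.0 = 13.5000
K_W = (4C−1)/(4C−4) + 0.615/C = 53.000/50.000 + 0.0456 = 1.1056
τ₀ = 8FD/(πd³) = 8·3870·162.0/(π·12.0³) = 5.01552e+06/5428.7 = 923.89 MPa
τ_max = K·τ₀ = 1.1056 × 923.89 = 1021.4 MPa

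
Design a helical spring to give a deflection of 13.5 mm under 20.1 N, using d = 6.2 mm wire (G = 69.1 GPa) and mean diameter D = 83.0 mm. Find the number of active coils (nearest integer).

Required rate k = F/δ = 20.1/13.5 = 1.4889 N/mm
N_a = Gd⁴/(8D³k) = (69.1×10³ × 6.2⁴)/(8 × 83.0³ × 1.4889)
    = 1.02104e+08 / 6.81062e+06 = 14.99 → 15 coils

15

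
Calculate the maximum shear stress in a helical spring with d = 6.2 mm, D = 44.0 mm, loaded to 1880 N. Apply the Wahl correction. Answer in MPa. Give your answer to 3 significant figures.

Spring index C = D/d = 44.0/6.2 = 7.0968
K_W = (4C−1)/(4C−4) + 0.615/C = 27.387/24.387 + 0.0867 = 1.2097
τ₀ = 8FD/(πd³) = 8·1880·44.0/(π·6.2³) = 661760/748.73 = 883.84 MPa
τ_max = K·τ₀ = 1.2097 × 883.84 = 1069.2 MPa

1070 MPa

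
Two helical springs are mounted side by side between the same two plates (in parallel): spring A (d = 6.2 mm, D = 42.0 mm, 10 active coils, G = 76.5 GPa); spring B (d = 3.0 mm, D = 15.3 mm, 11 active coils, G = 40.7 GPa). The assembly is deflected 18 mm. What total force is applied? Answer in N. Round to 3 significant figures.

k_A = Gd⁴/(8D³N_a) = (76.5×10³)(6.2⁴)/(8·42.0³·10) = 19.072 N/mm
k_B = Gd⁴/(8D³N_a) = (40.7×10³)(3.0⁴)/(8·15.3³·11) = 10.46 N/mm
Parallel: k_eq = 19.072 + 10.46 = 29.532 N/mm
F = k_eq·δ = 29.532·18 = 531.57 N

532 N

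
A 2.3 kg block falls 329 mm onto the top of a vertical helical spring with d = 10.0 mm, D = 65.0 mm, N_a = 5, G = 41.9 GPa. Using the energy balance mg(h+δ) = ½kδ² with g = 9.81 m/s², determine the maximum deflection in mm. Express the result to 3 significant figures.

20.3 mm

k = Gd⁴/(8D³N_a) = (41.9×10³)(10.0⁴)/(8·65.0³·5) = 38.143 N/mm
W = mg = 2.3 × 9.81 = 22.563 N
½kδ² − Wδ − Wh = 0 → δ = (W + √(W² + 2kWh))/k
δ = (22.563 + √(509.09 + 566287))/38.143 = (22.563 + 752.86)/38.143 = 20.329 mm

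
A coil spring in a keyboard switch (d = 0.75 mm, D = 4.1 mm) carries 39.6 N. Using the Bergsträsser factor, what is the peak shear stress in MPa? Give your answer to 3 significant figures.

1240 MPa

Spring index C = D/d = 4.1/0.75 = 5.4667
K_B = (4C+2)/(4C−3) = 23.867/18.867 = 1.2650
τ₀ = 8FD/(πd³) = 8·39.6·4.1/(π·0.75³) = 1298.88/1.3254 = 980.02 MPa
τ_max = K·τ₀ = 1.2650 × 980.02 = 1239.7 MPa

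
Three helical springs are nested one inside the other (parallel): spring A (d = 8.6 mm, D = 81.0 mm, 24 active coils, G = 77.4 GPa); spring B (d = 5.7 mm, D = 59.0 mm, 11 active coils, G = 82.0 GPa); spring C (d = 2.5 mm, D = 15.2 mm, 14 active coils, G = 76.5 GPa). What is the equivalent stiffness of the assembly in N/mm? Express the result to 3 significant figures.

16.5 N/mm

k_A = Gd⁴/(8D³N_a) = (77.4×10³)(8.6⁴)/(8·81.0³·24) = 4.1493 N/mm
k_B = Gd⁴/(8D³N_a) = (82.0×10³)(5.7⁴)/(8·59.0³·11) = 4.7893 N/mm
k_C = Gd⁴/(8D³N_a) = (76.5×10³)(2.5⁴)/(8·15.2³·14) = 7.5975 N/mm
Parallel: k_eq = 4.1493 + 4.7893 + 7.5975 = 16.536 N/mm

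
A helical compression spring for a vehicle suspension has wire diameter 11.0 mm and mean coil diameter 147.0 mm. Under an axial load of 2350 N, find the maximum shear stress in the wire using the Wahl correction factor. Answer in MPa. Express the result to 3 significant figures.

Spring index C = D/d = 147.0/11.0 = 13.3636
K_W = (4C−1)/(4C−4) + 0.615/C = 52.455/49.455 + 0.0460 = 1.1067
τ₀ = 8FD/(πd³) = 8·2350·147.0/(π·11.0³) = 2.7636e+06/4181.5 = 660.92 MPa
τ_max = K·τ₀ = 1.1067 × 660.92 = 731.43 MPa

731 MPa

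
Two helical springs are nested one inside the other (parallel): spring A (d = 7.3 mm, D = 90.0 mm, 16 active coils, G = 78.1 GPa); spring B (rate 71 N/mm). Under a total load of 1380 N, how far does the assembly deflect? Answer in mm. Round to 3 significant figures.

18.8 mm

k_A = Gd⁴/(8D³N_a) = (78.1×10³)(7.3⁴)/(8·90.0³·16) = 2.3769 N/mm
Parallel: k_eq = 2.3769 + 71 = 73.377 N/mm
δ = F/k_eq = 1380/73.377 = 18.807 mm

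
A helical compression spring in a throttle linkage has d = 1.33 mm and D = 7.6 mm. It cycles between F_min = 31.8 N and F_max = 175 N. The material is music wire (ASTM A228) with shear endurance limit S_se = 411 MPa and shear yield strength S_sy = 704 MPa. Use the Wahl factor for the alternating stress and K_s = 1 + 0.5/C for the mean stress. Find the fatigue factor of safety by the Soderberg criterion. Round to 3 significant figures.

C = D/d = 7.6/1.33 = 5.7143; K_W = (4C−1)/(4C−4)+0.615/C = 1.2667; K_s = 1+0.5/C = 1.0875
F_a = (F_max−F_min)/2 = 71.6 N; F_m = (F_max+F_min)/2 = 103.4 N
τ_a = K_W·8F_aD/(πd³) = 1.2667 × 589 = 746.09 MPa
τ_m = K_s·8F_mD/(πd³) = 1.0875 × 850.59 = 925.01 MPa
Soderberg: 1/n_f = τ_a/S_se + τ_m/S_sy = 746.09/411 + 925.01/704 = 1.81530 + 1.31394 = 3.1292
n_f = 1/3.1292 = 0.3196

0.320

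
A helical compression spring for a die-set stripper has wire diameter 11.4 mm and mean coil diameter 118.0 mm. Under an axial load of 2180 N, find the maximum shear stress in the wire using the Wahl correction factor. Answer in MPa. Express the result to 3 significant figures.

Spring index C = D/d = 118.0/11.4 = 10.3509
K_W = (4C−1)/(4C−4) + 0.615/C = 40.404/37.404 + 0.0594 = 1.1396
τ₀ = 8FD/(πd³) = 8·2180·118.0/(π·11.4³) = 2.05792e+06/4654.4 = 442.14 MPa
τ_max = K·τ₀ = 1.1396 × 442.14 = 503.88 MPa

504 MPa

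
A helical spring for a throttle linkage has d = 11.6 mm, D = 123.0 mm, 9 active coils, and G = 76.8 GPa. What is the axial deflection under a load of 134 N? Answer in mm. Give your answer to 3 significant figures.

12.9 mm

k = Gd⁴/(8D³N_a) = (76.8×10³)(11.6⁴)/(8·123.0³·9) = 10.379 N/mm
δ = F/k = 134 / 10.379 = 12.911 mm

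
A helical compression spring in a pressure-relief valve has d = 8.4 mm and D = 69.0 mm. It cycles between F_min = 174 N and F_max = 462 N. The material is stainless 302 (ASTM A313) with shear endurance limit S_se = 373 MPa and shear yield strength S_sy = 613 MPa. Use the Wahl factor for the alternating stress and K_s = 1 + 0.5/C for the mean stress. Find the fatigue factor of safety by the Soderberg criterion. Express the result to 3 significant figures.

C = D/d = 69.0/8.4 = 8.2143; K_W = (4C−1)/(4C−4)+0.615/C = 1.1788; K_s = 1+0.5/C = 1.0609
F_a = (F_max−F_min)/2 = 144 N; F_m = (F_max+F_min)/2 = 318 N
τ_a = K_W·8F_aD/(πd³) = 1.1788 × 42.689 = 50.323 MPa
τ_m = K_s·8F_mD/(πd³) = 1.0609 × 94.271 = 100.01 MPa
Soderberg: 1/n_f = τ_a/S_se + τ_m/S_sy = 50.323/373 + 100.01/613 = 0.13491 + 0.16315 = 0.29806
n_f = 1/0.29806 = 3.355

3.36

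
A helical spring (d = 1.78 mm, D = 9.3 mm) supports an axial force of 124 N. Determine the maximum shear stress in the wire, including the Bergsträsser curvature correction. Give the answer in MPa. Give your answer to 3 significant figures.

666 MPa

Spring index C = D/d = 9.3/1.78 = 5.2247
K_B = (4C+2)/(4C−3) = 22.899/17.899 = 1.2793
τ₀ = 8FD/(πd³) = 8·124·9.3/(π·1.78³) = 9225.6/17.718 = 520.7 MPa
τ_max = K·τ₀ = 1.2793 × 520.7 = 666.15 MPa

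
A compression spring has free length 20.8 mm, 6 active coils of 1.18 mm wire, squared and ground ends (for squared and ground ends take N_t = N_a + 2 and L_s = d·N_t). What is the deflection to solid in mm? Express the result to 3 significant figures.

N_t = 8; L_s = 1.18·8 = 9.44 mm
δ_solid = L₀ − L_s = 20.8 − 9.44 = 11.36 mm

11.4 mm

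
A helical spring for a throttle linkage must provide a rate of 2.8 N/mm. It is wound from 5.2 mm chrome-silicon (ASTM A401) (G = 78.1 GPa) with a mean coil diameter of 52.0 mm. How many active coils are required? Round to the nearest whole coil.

18

N_a = Gd⁴/(8D³k) = (78.1×10³ × 5.2⁴)/(8 × 52.0³ × 2.8)
    = 5.71037e+07 / 3.14962e+06 = 18.13 → 18 coils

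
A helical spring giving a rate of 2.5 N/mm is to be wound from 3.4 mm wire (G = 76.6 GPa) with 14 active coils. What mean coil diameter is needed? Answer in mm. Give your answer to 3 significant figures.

33.2 mm

D = (Gd⁴/(8N_a·k))^(1/3) = (76.6×10³·3.4⁴/(8·14·2.5))^(1/3)
  = (36558.3)^(1/3) = 33.1891 mm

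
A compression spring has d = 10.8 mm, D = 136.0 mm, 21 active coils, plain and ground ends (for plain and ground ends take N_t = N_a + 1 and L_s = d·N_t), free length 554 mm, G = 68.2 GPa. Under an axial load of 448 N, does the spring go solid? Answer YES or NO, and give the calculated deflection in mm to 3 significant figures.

k = Gd⁴/(8D³N_a) = (68.2×10³)(10.8⁴)/(8·136.0³·21) = 2.1956 N/mm
N_t = 22; L_s = 10.8·22 = 237.6 mm; δ_solid = L₀ − L_s = 554 − 237.6 = 316.4 mm
δ = F/k = 448/2.1956 = 204.04 mm
δ < δ_solid → spring does not go solid

NO, δ = 204 mm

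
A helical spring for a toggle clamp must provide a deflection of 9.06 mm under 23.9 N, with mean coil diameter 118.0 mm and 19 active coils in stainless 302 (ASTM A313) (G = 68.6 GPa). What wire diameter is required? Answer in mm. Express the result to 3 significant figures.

9.90 mm

Required rate k = F/δ = 23.9/9.06 = 2.638 N/mm
d = (8D³N_a·k / G)^(1/4) = (8·118.0³·19·2.638 / (68.6×10³))^0.25
  = (9603.6)^0.25 = 9.8994 mm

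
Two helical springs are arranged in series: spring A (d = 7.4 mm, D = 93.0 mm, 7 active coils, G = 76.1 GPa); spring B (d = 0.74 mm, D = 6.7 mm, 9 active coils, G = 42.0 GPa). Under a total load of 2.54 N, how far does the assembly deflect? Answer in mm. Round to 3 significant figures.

k_A = Gd⁴/(8D³N_a) = (76.1×10³)(7.4⁴)/(8·93.0³·7) = 5.0661 N/mm
k_B = Gd⁴/(8D³N_a) = (42.0×10³)(0.74⁴)/(8·6.7³·9) = 0.58159 N/mm
Series: 1/k_eq = 1/5.0661 + 1/0.58159 = 1.9168; k_eq = 0.5217 N/mm
δ = F/k_eq = 2.54/0.5217 = 4.8687 mm

4.87 mm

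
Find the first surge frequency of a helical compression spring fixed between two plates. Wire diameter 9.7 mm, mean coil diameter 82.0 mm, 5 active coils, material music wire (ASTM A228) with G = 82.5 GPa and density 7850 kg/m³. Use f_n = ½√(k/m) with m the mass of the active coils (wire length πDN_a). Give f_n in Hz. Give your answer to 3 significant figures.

105 Hz

k = Gd⁴/(8D³N_a) = (82.5×10³)(9.7⁴)/(8·82.0³·5) = 33.116 N/mm = 33116 N/m
Wire length L = πDN_a = π·82.0·5 = 1288.1 mm
m = ρ·(πd²/4)·L = 7850 × 73.898×10⁻⁶ m² × 1.2881 m = 0.7472 kg
f_n = ½√(k/m) = 0.5·√(33116/0.7472) = 0.5·√(44320) = 105.26 Hz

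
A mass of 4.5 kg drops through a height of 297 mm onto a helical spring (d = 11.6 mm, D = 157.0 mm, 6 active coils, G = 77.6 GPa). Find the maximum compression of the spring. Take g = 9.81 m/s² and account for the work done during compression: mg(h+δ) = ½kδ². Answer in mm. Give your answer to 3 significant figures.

65.0 mm

k = Gd⁴/(8D³N_a) = (77.6×10³)(11.6⁴)/(8·157.0³·6) = 7.564 N/mm
W = mg = 4.5 × 9.81 = 44.145 N
½kδ² − Wδ − Wh = 0 → δ = (W + √(W² + 2kWh))/k
δ = (44.145 + √(1948.8 + 198345))/7.564 = (44.145 + 447.54)/7.564 = 65.003 mm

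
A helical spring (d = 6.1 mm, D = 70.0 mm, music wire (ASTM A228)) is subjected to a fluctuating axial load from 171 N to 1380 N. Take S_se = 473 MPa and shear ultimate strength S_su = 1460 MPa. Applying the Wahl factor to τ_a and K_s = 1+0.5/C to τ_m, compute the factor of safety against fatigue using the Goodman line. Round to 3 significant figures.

0.639

C = D/d = 70.0/6.1 = 11.4754; K_W = (4C−1)/(4C−4)+0.615/C = 1.1252; K_s = 1+0.5/C = 1.0436
F_a = (F_max−F_min)/2 = 604.5 N; F_m = (F_max+F_min)/2 = 775.5 N
τ_a = K_W·8F_aD/(πd³) = 1.1252 × 474.73 = 534.16 MPa
τ_m = K_s·8F_mD/(πd³) = 1.0436 × 609.02 = 635.55 MPa
Goodman: 1/n_f = τ_a/S_se + τ_m/S_su = 534.16/473 + 635.55/1460 = 1.12930 + 0.43531 = 1.5646
n_f = 1/1.5646 = 0.6391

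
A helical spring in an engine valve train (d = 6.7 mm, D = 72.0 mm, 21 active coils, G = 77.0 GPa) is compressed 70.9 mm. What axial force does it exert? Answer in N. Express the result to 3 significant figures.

k = Gd⁴/(8D³N_a) = (77.0×10³)(6.7⁴)/(8·72.0³·21) = 2.4745 N/mm
F = k·δ = 2.4745 × 70.9 = 175.44 N

175 N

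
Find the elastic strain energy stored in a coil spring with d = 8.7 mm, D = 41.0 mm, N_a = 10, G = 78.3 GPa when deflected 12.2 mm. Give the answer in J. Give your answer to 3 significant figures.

k = Gd⁴/(8D³N_a) = (78.3×10³)(8.7⁴)/(8·41.0³·10) = 81.357 N/mm
U = ½kδ² = 0.5 × 81.357 × 12.2² = 6054.6 N·mm = 6.0546 J

6.05 J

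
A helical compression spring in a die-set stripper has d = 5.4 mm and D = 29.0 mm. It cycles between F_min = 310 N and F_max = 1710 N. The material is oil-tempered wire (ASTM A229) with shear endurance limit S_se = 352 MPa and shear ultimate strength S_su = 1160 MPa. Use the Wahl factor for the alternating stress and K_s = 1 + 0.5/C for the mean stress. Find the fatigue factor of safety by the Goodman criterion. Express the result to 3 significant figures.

C = D/d = 29.0/5.4 = 5.3704; K_W = (4C−1)/(4C−4)+0.615/C = 1.2861; K_s = 1+0.5/C = 1.0931
F_a = (F_max−F_min)/2 = 700 N; F_m = (F_max+F_min)/2 = 1010 N
τ_a = K_W·8F_aD/(πd³) = 1.2861 × 328.29 = 422.22 MPa
τ_m = K_s·8F_mD/(πd³) = 1.0931 × 473.67 = 517.77 MPa
Goodman: 1/n_f = τ_a/S_se + τ_m/S_su = 422.22/352 + 517.77/1160 = 1.19949 + 0.44636 = 1.6458
n_f = 1/1.6458 = 0.6076

0.608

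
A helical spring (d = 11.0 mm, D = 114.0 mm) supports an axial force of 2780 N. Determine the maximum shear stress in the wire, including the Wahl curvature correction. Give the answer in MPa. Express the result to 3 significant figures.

691 MPa

Spring index C = D/d = 114.0/11.0 = 10.3636
K_W = (4C−1)/(4C−4) + 0.615/C = 40.455/37.455 + 0.0593 = 1.1394
τ₀ = 8FD/(πd³) = 8·2780·114.0/(π·11.0³) = 2.53536e+06/4181.5 = 606.33 MPa
τ_max = K·τ₀ = 1.1394 × 606.33 = 690.88 MPa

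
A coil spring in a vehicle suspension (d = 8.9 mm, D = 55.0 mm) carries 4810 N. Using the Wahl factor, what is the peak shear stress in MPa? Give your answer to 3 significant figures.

1190 MPa

Spring index C = D/d = 55.0/8.9 = 6.1798
K_W = (4C−1)/(4C−4) + 0.615/C = 23.719/20.719 + 0.0995 = 1.2443
τ₀ = 8FD/(πd³) = 8·4810·55.0/(π·8.9³) = 2.1164e+06/2214.7 = 955.6 MPa
τ_max = K·τ₀ = 1.2443 × 955.6 = 1189.1 MPa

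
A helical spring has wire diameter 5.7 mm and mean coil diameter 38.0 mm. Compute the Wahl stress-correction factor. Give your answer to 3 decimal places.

1.225

C = D/d = 38.0/5.7 = 6.6667
K_W = (4C−1)/(4C−4) + 0.615/C = 25.667/22.667 + 0.0923 = 1.2246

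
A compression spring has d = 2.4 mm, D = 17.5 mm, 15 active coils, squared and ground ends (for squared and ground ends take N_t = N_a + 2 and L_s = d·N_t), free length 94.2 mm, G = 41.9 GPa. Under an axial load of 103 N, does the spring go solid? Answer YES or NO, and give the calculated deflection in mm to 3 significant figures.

k = Gd⁴/(8D³N_a) = (41.9×10³)(2.4⁴)/(8·17.5³·15) = 2.1615 N/mm
N_t = 17; L_s = 2.4·17 = 40.8 mm; δ_solid = L₀ − L_s = 94.2 − 40.8 = 53.4 mm
δ = F/k = 103/2.1615 = 47.651 mm
δ < δ_solid → spring does not go solid

NO, δ = 47.7 mm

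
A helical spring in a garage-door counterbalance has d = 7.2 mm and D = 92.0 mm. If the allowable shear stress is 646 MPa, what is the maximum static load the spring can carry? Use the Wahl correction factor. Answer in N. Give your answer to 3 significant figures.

926 N

C = D/d = 92.0/7.2 = 12.7778
K_W = (4C−1)/(4C−4) + 0.615/C = 50.111/47.111 + 0.0481 = 1.1118
τ_max = K·8FD/(πd³) → F_max = τ_allow·πd³/(8DK)
F_max = 646·π·7.2³/(8·92.0·1.1118) = 7.575e+05/818.29 = 925.7 N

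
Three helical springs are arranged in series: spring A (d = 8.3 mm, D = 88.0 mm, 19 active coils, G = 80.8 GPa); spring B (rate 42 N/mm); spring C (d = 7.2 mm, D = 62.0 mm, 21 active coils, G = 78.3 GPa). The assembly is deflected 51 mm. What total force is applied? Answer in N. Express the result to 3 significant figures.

k_A = Gd⁴/(8D³N_a) = (80.8×10³)(8.3⁴)/(8·88.0³·19) = 3.702 N/mm
k_C = Gd⁴/(8D³N_a) = (78.3×10³)(7.2⁴)/(8·62.0³·21) = 5.2554 N/mm
Series: 1/k_eq = 1/3.702 + 1/42 + 1/5.2554 = 0.48422; k_eq = 2.0652 N/mm
F = k_eq·δ = 2.0652·51 = 105.32 N

105 N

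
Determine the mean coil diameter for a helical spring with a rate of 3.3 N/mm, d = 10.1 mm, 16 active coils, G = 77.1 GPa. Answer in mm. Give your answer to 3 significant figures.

D = (Gd⁴/(8N_a·k))^(1/3) = (77.1×10³·10.1⁴/(8·16·3.3))^(1/3)
  = (1.8994e+06)^(1/3) = 123.8431 mm

124 mm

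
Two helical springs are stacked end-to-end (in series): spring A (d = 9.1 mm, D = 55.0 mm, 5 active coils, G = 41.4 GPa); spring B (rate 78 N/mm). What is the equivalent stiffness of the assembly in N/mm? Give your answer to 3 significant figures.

27.6 N/mm

k_A = Gd⁴/(8D³N_a) = (41.4×10³)(9.1⁴)/(8·55.0³·5) = 42.66 N/mm
Series: 1/k_eq = 1/42.66 + 1/78 = 0.036262; k_eq = 27.577 N/mm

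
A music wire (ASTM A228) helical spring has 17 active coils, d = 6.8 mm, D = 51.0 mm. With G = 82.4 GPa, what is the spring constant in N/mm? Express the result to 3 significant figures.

9.77 N/mm

k = Gd⁴/(8D³N_a) = (82.4×10³ × 6.8⁴) / (8 × 51.0³ × 17)
  = 1.76183e+08 / 1.80405e+07 = 9.7659 N/mm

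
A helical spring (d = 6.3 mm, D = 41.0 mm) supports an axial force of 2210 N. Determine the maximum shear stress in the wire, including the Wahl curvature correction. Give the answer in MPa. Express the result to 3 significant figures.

Spring index C = D/d = 41.0/6.3 = 6.5079
K_W = (4C−1)/(4C−4) + 0.615/C = 25.032/22.032 + 0.0945 = 1.2307
τ₀ = 8FD/(πd³) = 8·2210·41.0/(π·6.3³) = 724880/785.55 = 922.77 MPa
τ_max = K·τ₀ = 1.2307 × 922.77 = 1135.6 MPa

1140 MPa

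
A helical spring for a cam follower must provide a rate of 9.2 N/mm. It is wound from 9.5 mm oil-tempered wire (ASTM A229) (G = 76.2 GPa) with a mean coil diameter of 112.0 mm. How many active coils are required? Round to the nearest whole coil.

N_a = Gd⁴/(8D³k) = (76.2×10³ × 9.5⁴)/(8 × 112.0³ × 9.2)
    = 6.20654e+08 / 1.03403e+08 = 6.002 → 6 coils

6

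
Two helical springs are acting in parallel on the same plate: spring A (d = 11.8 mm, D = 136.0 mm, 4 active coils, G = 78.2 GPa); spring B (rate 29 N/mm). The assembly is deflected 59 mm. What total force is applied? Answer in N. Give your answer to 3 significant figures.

2820 N

k_A = Gd⁴/(8D³N_a) = (78.2×10³)(11.8⁴)/(8·136.0³·4) = 18.835 N/mm
Parallel: k_eq = 18.835 + 29 = 47.835 N/mm
F = k_eq·δ = 47.835·59 = 2822.3 N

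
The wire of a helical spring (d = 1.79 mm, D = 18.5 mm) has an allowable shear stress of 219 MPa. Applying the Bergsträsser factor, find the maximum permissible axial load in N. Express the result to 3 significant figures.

23.6 N

C = D/d = 18.5/1.79 = 10.3352
K_B = (4C+2)/(4C−3) = 43.341/38.341 = 1.1304
τ_max = K·8FD/(πd³) → F_max = τ_allow·πd³/(8DK)
F_max = 219·π·1.79³/(8·18.5·1.1304) = 3946/167.3 = 23.586 N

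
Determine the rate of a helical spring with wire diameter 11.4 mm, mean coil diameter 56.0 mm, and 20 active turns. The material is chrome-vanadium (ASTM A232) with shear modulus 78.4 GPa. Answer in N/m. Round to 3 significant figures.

47100 N/m

k = Gd⁴/(8D³N_a) = (78.4×10³ × 11.4⁴) / (8 × 56.0³ × 20)
  = 1.32414e+09 / 2.80986e+07 = 47.125 N/mm = 47125 N/m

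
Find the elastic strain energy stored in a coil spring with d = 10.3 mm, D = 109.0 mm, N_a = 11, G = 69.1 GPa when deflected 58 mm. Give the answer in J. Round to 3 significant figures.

k = Gd⁴/(8D³N_a) = (69.1×10³)(10.3⁴)/(8·109.0³·11) = 6.8244 N/mm
U = ½kδ² = 0.5 × 6.8244 × 58² = 11479 N·mm = 11.479 J

11.5 J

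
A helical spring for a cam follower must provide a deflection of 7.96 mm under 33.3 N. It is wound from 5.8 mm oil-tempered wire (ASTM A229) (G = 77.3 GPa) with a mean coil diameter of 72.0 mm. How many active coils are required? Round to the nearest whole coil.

Required rate k = F/δ = 33.3/7.96 = 4.1834 N/mm
N_a = Gd⁴/(8D³k) = (77.3×10³ × 5.8⁴)/(8 × 72.0³ × 4.1834)
    = 8.74765e+07 / 1.24916e+07 = 7.003 → 7 coils

7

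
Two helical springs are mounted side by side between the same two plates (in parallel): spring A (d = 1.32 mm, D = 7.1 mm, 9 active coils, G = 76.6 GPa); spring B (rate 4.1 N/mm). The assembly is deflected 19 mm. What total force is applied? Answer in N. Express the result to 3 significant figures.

k_A = Gd⁴/(8D³N_a) = (76.6×10³)(1.32⁴)/(8·7.1³·9) = 9.0244 N/mm
Parallel: k_eq = 9.0244 + 4.1 = 13.124 N/mm
F = k_eq·δ = 13.124·19 = 249.36 N

249 N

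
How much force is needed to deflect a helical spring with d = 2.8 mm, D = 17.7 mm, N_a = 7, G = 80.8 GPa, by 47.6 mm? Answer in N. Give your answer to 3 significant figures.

761 N

k = Gd⁴/(8D³N_a) = (80.8×10³)(2.8⁴)/(8·17.7³·7) = 15.993 N/mm
F = k·δ = 15.993 × 47.6 = 761.28 N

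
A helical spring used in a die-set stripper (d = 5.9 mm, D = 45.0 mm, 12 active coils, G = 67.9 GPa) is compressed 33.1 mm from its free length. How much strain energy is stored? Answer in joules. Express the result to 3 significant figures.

k = Gd⁴/(8D³N_a) = (67.9×10³)(5.9⁴)/(8·45.0³·12) = 9.4052 N/mm
U = ½kδ² = 0.5 × 9.4052 × 33.1² = 5152.2 N·mm = 5.1522 J

5.15 J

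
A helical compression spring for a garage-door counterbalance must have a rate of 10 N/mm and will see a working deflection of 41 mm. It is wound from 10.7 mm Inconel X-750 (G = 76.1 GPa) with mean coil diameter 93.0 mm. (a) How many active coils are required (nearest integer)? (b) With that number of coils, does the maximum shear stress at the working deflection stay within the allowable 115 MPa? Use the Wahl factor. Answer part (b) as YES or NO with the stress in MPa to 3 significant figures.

N_a = Gd⁴/(8D³k) = (76.1×10³)(10.7⁴)/(8·93.0³·10) = 15.5 → N_a = 16
Actual rate k = Gd⁴/(8D³·16) = 9.6886 N/mm
Working load F = kδ = 9.6886·41 = 397.23 N
C = 93.0/10.7 = 8.6916; K_W = (4C−1)/(4C−4)+0.615/C = 1.1683
τ_max = K_W·8FD/(πd³) = 1.1683·76.792 = 89.714 MPa
τ_max ≤ 115 MPa → acceptable

(a) 16 coils; (b) YES, τ_max = 89.7 MPa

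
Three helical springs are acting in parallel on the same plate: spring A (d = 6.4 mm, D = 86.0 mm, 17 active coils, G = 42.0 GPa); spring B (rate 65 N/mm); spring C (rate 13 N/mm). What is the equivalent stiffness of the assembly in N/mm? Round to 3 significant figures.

78.8 N/mm

k_A = Gd⁴/(8D³N_a) = (42.0×10³)(6.4⁴)/(8·86.0³·17) = 0.81458 N/mm
Parallel: k_eq = 0.81458 + 65 + 13 = 78.815 N/mm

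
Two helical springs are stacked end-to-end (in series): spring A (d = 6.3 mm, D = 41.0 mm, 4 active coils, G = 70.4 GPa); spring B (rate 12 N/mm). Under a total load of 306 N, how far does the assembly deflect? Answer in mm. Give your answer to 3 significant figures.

k_A = Gd⁴/(8D³N_a) = (70.4×10³)(6.3⁴)/(8·41.0³·4) = 50.284 N/mm
Series: 1/k_eq = 1/50.284 + 1/12 = 0.10322; k_eq = 9.688 N/mm
δ = F/k_eq = 306/9.688 = 31.585 mm

31.6 mm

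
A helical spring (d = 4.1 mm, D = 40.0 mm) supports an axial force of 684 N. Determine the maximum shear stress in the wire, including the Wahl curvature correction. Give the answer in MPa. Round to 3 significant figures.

Spring index C = D/d = 40.0/4.1 = 9.7561
K_W = (4C−1)/(4C−4) + 0.615/C = 38.024/35.024 + 0.0630 = 1.1487
τ₀ = 8FD/(πd³) = 8·684·40.0/(π·4.1³) = 218880/216.52 = 1010.9 MPa
τ_max = K·τ₀ = 1.1487 × 1010.9 = 1161.2 MPa

1160 MPa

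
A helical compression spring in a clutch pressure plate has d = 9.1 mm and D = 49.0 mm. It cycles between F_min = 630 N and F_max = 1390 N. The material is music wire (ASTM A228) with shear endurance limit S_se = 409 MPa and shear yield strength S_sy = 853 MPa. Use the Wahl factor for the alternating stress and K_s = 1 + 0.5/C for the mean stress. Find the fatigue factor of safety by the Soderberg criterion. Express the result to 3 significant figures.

C = D/d = 49.0/9.1 = 5.3846; K_W = (4C−1)/(4C−4)+0.615/C = 1.2853; K_s = 1+0.5/C = 1.0929
F_a = (F_max−F_min)/2 = 380 N; F_m = (F_max+F_min)/2 = 1010 N
τ_a = K_W·8F_aD/(πd³) = 1.2853 × 62.921 = 80.87 MPa
τ_m = K_s·8F_mD/(πd³) = 1.0929 × 167.24 = 182.77 MPa
Soderberg: 1/n_f = τ_a/S_se + τ_m/S_sy = 80.87/409 + 182.77/853 = 0.19773 + 0.21426 = 0.41199
n_f = 1/0.41199 = 2.427

2.43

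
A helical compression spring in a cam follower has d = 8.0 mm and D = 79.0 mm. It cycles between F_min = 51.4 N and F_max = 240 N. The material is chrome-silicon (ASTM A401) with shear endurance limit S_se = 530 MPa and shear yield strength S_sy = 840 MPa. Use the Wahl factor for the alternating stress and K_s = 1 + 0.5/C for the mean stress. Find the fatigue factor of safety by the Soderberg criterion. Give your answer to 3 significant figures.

C = D/d = 79.0/8.0 = 9.8750; K_W = (4C−1)/(4C−4)+0.615/C = 1.1468; K_s = 1+0.5/C = 1.0506
F_a = (F_max−F_min)/2 = 94.3 N; F_m = (F_max+F_min)/2 = 145.7 N
τ_a = K_W·8F_aD/(πd³) = 1.1468 × 37.052 = 42.49 MPa
τ_m = K_s·8F_mD/(πd³) = 1.0506 × 57.248 = 60.146 MPa
Soderberg: 1/n_f = τ_a/S_se + τ_m/S_sy = 42.49/530 + 60.146/840 = 0.08017 + 0.07160 = 0.15177
n_f = 1/0.15177 = 6.589

6.59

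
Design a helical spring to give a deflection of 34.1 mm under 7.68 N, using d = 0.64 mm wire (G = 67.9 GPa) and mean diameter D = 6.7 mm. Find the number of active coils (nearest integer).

Required rate k = F/δ = 7.68/34.1 = 0.22522 N/mm
N_a = Gd⁴/(8D³k) = (67.9×10³ × 0.64⁴)/(8 × 6.7³ × 0.22522)
    = 11391.7 / 541.903 = 21.02 → 21 coils

21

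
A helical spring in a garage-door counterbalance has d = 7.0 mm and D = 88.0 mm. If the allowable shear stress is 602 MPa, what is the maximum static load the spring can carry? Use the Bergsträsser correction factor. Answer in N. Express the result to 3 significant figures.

833 N

C = D/d = 88.0/7.0 = 12.5714
K_B = (4C+2)/(4C−3) = 52.286/47.286 = 1.1057
τ_max = K·8FD/(πd³) → F_max = τ_allow·πd³/(8DK)
F_max = 602·π·7.0³/(8·88.0·1.1057) = 6.4869e+05/778.44 = 833.33 N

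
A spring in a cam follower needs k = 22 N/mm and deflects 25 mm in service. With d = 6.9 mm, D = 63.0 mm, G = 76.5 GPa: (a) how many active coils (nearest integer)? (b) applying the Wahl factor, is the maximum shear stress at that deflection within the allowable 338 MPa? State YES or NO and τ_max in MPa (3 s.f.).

N_a = Gd⁴/(8D³k) = (76.5×10³)(6.9⁴)/(8·63.0³·22) = 3.94 → N_a = 4
Actual rate k = Gd⁴/(8D³·4) = 21.671 N/mm
Working load F = kδ = 21.671·25 = 541.78 N
C = 63.0/6.9 = 9.1304; K_W = (4C−1)/(4C−4)+0.615/C = 1.1596
τ_max = K_W·8FD/(πd³) = 1.1596·264.58 = 306.81 MPa
τ_max ≤ 338 MPa → acceptable

(a) 4 coils; (b) YES, τ_max = 307 MPa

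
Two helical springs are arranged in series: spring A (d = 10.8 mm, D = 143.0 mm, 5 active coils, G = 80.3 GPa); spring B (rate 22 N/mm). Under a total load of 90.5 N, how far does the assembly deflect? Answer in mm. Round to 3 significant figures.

k_A = Gd⁴/(8D³N_a) = (80.3×10³)(10.8⁴)/(8·143.0³·5) = 9.3399 N/mm
Series: 1/k_eq = 1/9.3399 + 1/22 = 0.15252; k_eq = 6.5564 N/mm
δ = F/k_eq = 90.5/6.5564 = 13.803 mm

13.8 mm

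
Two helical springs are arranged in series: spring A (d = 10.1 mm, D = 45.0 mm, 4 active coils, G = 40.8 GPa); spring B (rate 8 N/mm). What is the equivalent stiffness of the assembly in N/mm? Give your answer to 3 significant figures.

k_A = Gd⁴/(8D³N_a) = (40.8×10³)(10.1⁴)/(8·45.0³·4) = 145.6 N/mm
Series: 1/k_eq = 1/145.6 + 1/8 = 0.13187; k_eq = 7.5833 N/mm

7.58 N/mm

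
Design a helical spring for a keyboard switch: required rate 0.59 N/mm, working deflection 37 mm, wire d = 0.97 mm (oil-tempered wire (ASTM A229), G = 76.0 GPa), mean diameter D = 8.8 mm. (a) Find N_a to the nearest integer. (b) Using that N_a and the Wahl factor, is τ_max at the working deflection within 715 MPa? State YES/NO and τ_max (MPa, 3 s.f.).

(a) 21 coils; (b) YES, τ_max = 620 MPa

N_a = Gd⁴/(8D³k) = (76.0×10³)(0.97⁴)/(8·8.8³·0.59) = 20.92 → N_a = 21
Actual rate k = Gd⁴/(8D³·21) = 0.58768 N/mm
Working load F = kδ = 0.58768·37 = 21.744 N
C = 8.8/0.97 = 9.0722; K_W = (4C−1)/(4C−4)+0.615/C = 1.1607
τ_max = K_W·8FD/(πd³) = 1.1607·533.89 = 619.69 MPa
τ_max ≤ 715 MPa → acceptable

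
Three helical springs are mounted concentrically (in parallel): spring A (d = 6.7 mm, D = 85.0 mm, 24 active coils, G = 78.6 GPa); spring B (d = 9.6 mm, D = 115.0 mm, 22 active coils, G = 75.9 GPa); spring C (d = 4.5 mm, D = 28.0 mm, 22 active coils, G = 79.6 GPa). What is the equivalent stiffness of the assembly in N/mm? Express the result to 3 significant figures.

k_A = Gd⁴/(8D³N_a) = (78.6×10³)(6.7⁴)/(8·85.0³·24) = 1.3433 N/mm
k_B = Gd⁴/(8D³N_a) = (75.9×10³)(9.6⁴)/(8·115.0³·22) = 2.4084 N/mm
k_C = Gd⁴/(8D³N_a) = (79.6×10³)(4.5⁴)/(8·28.0³·22) = 8.4484 N/mm
Parallel: k_eq = 1.3433 + 2.4084 + 8.4484 = 12.2 N/mm

12.2 N/mm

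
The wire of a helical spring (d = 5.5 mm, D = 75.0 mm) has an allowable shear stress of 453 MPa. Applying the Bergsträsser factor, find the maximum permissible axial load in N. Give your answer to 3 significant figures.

C = D/d = 75.0/5.5 = 13.6364
K_B = (4C+2)/(4C−3) = 56.545/51.545 = 1.0970
τ_max = K·8FD/(πd³) → F_max = τ_allow·πd³/(8DK)
F_max = 453·π·5.5³/(8·75.0·1.0970) = 2.3678e+05/658.2 = 359.73 N

360 N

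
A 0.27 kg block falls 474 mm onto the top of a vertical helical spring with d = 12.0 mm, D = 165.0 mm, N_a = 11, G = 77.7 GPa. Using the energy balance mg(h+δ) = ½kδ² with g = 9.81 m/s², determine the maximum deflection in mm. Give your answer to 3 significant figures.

25.5 mm

k = Gd⁴/(8D³N_a) = (77.7×10³)(12.0⁴)/(8·165.0³·11) = 4.0758 N/mm
W = mg = 0.27 × 9.81 = 2.6487 N
½kδ² − Wδ − Wh = 0 → δ = (W + √(W² + 2kWh))/k
δ = (2.6487 + √(7.0156 + 10234.2))/4.0758 = (2.6487 + 101.2)/4.0758 = 25.479 mm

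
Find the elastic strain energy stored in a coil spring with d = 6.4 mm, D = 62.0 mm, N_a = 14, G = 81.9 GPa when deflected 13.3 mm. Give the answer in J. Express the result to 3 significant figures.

0.455 J

k = Gd⁴/(8D³N_a) = (81.9×10³)(6.4⁴)/(8·62.0³·14) = 5.1477 N/mm
U = ½kδ² = 0.5 × 5.1477 × 13.3² = 455.29 N·mm = 0.45529 J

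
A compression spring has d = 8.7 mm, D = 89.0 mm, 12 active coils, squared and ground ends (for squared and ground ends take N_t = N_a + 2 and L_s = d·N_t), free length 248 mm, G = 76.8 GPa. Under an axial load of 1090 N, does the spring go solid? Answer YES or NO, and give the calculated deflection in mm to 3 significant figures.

YES, δ = 168 mm

k = Gd⁴/(8D³N_a) = (76.8×10³)(8.7⁴)/(8·89.0³·12) = 6.5013 N/mm
N_t = 14; L_s = 8.7·14 = 121.8 mm; δ_solid = L₀ − L_s = 248 − 121.8 = 126.2 mm
δ = F/k = 1090/6.5013 = 167.66 mm
δ ≥ δ_solid → spring goes solid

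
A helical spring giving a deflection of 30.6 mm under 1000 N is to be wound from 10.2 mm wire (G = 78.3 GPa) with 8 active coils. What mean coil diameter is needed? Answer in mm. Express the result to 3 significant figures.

74.0 mm

Required rate k = F/δ = 1000/30.6 = 32.68 N/mm
D = (Gd⁴/(8N_a·k))^(1/3) = (78.3×10³·10.2⁴/(8·8·32.68))^(1/3)
  = (405232)^(1/3) = 74.0005 mm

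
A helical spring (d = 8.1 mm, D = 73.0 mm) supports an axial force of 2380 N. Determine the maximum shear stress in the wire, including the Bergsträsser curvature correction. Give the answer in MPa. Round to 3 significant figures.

Spring index C = D/d = 73.0/8.1 = 9.0123
K_B = (4C+2)/(4C−3) = 38.049/33.049 = 1.1513
τ₀ = 8FD/(πd³) = 8·2380·73.0/(π·8.1³) = 1.38992e+06/1669.6 = 832.5 MPa
τ_max = K·τ₀ = 1.1513 × 832.5 = 958.45 MPa

958 MPa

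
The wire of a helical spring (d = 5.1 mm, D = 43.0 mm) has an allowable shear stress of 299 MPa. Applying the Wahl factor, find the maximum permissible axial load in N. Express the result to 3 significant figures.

309 N

C = D/d = 43.0/5.1 = 8.4314
K_W = (4C−1)/(4C−4) + 0.615/C = 32.725/29.725 + 0.0729 = 1.1739
τ_max = K·8FD/(πd³) → F_max = τ_allow·πd³/(8DK)
F_max = 299·π·5.1³/(8·43.0·1.1739) = 1.246e+05/403.81 = 308.57 N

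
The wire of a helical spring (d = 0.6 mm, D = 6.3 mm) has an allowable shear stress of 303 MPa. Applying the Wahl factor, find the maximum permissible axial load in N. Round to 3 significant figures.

C = D/d = 6.3/0.6 = 10.5000
K_W = (4C−1)/(4C−4) + 0.615/C = 41.000/38.000 + 0.0586 = 1.1375
τ_max = K·8FD/(πd³) → F_max = τ_allow·πd³/(8DK)
F_max = 303·π·0.6³/(8·6.3·1.1375) = 205.61/57.331 = 3.5864 N

3.59 N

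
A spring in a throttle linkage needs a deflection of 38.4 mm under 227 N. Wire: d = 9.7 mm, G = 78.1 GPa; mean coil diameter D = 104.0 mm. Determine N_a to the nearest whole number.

Required rate k = F/δ = 227/38.4 = 5.9115 N/mm
N_a = Gd⁴/(8D³k) = (78.1×10³ × 9.7⁴)/(8 × 104.0³ × 5.9115)
    = 6.91414e+08 / 5.31967e+07 = 13 → 13 coils

13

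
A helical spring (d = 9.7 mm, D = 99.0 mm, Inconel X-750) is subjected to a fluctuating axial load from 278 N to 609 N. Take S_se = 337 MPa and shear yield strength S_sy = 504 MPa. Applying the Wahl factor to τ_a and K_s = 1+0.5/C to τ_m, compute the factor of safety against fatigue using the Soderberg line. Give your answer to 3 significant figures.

2.44

C = D/d = 99.0/9.7 = 10.2062; K_W = (4C−1)/(4C−4)+0.615/C = 1.1417; K_s = 1+0.5/C = 1.0490
F_a = (F_max−F_min)/2 = 165.5 N; F_m = (F_max+F_min)/2 = 443.5 N
τ_a = K_W·8F_aD/(πd³) = 1.1417 × 45.715 = 52.194 MPa
τ_m = K_s·8F_mD/(πd³) = 1.0490 × 122.5 = 128.51 MPa
Soderberg: 1/n_f = τ_a/S_se + τ_m/S_sy = 52.194/337 + 128.51/504 = 0.15488 + 0.25497 = 0.40985
n_f = 1/0.40985 = 2.44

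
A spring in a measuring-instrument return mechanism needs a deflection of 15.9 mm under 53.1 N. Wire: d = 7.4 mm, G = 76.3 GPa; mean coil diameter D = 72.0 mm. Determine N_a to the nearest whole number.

Required rate k = F/δ = 53.1/15.9 = 3.3396 N/mm
N_a = Gd⁴/(8D³k) = (76.3×10³ × 7.4⁴)/(8 × 72.0³ × 3.3396)
    = 2.28798e+08 / 9.97206e+06 = 22.94 → 23 coils

23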